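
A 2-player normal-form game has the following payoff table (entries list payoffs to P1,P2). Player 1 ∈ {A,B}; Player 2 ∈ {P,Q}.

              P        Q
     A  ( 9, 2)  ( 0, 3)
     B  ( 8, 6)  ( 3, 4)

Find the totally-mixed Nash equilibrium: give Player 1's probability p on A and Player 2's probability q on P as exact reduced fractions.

P1 indiff ⇒ q·9+(1-q)·0 = q·8+(1-q)·3 ⇒ q(1) = (1-q)(3) ⇒ q = 3/4
P2 indiff ⇒ p·2+(1-p)·6 = p·3+(1-p)·4 ⇒ p(-1) = (1-p)(-2) ⇒ p = 2/3

(p,q) = (2/3, 3/4)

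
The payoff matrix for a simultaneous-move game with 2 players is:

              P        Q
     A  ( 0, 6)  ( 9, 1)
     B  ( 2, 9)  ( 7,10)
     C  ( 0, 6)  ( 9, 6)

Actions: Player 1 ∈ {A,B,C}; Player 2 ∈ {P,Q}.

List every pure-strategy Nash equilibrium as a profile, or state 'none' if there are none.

NE set: (C,Q)

(A,P): not NE [P1→B gives 2>0]
(A,Q): not NE [P2→P gives 6>1]
(B,P): not NE [P2→Q gives 10>9]
(B,Q): not NE [P1→C gives 9>7]
(C,P): not NE [P1→B gives 2>0]
(C,Q): NE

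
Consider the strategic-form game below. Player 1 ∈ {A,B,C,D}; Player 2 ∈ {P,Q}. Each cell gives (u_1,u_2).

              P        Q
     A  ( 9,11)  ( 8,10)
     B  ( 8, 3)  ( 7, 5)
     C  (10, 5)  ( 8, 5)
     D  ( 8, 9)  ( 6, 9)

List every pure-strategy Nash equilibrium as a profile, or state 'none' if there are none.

Nash profiles: (C,P), (C,Q)

(A,P): not NE [P1→C gives 10>9]
(A,Q): not NE [P2→P gives 11>10]
(B,P): not NE [P1→C gives 10>8; P2→Q gives 5>3]
(B,Q): not NE [P1→C gives 8>7]
(C,P): NE
(C,Q): NE
(D,P): not NE [P1→C gives 10>8]
(D,Q): not NE [P1→C gives 8>6]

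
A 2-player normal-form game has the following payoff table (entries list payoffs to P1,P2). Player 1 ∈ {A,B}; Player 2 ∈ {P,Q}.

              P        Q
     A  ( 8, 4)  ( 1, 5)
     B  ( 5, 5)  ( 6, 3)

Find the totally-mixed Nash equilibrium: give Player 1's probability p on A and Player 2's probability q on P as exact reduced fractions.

P1 mixes 2/3 on A; P2 mixes 5/8 on P

P1 indiff ⇒ q·8+(1-q)·1 = q·5+(1-q)·6 ⇒ q(3) = (1-q)(5) ⇒ q = 5/8
P2 indiff ⇒ p·4+(1-p)·5 = p·5+(1-p)·3 ⇒ p(-1) = (1-p)(-2) ⇒ p = 2/3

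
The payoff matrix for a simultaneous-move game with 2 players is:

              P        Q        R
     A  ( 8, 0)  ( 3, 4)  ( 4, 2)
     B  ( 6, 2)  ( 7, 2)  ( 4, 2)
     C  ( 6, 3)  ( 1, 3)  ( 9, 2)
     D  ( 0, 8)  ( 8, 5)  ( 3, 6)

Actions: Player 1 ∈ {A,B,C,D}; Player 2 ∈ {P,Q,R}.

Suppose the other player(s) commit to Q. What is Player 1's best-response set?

BR_1 = {D}

u_1(A vs Q) = 3
u_1(B vs Q) = 7
u_1(C vs Q) = 1
u_1(D vs Q) = 8
max payoff 8 at {D}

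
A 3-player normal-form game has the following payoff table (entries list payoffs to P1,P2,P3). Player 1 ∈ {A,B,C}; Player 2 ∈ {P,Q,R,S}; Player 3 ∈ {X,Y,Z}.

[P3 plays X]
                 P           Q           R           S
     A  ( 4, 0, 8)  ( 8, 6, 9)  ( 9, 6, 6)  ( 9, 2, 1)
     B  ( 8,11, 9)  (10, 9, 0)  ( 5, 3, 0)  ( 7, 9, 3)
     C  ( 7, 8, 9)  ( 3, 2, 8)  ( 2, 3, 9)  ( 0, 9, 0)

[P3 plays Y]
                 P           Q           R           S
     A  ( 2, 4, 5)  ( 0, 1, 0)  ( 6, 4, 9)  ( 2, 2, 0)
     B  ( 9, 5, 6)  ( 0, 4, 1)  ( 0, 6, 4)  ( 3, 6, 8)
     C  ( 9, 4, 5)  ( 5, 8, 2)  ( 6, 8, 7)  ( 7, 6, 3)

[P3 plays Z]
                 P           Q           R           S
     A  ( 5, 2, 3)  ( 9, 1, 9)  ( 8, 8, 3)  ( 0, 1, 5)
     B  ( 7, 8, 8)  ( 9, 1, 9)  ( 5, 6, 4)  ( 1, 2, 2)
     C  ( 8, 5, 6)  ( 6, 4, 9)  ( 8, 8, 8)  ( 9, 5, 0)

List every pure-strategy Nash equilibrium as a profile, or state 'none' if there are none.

(A,P,X): not NE [P1→B gives 8>4; P2→R gives 6>0]
(A,P,Y): not NE [P1→C gives 9>2; P3→X gives 8>5]
(A,P,Z): not NE [P1→C gives 8>5; P2→R gives 8>2; P3→X gives 8>3]
(A,Q,X): not NE [P1→B gives 10>8]
(A,Q,Y): not NE [P1→C gives 5>0; P2→R gives 4>1; P3→Z gives 9>0]
(A,Q,Z): not NE [P2→R gives 8>1]
(A,R,X): not NE [P3→Y gives 9>6]
(A,R,Y): NE
(A,R,Z): not NE [P3→Y gives 9>3]
(A,S,X): not NE [P2→R gives 6>2; P3→Z gives 5>1]
(A,S,Y): not NE [P1→C gives 7>2; P2→R gives 4>2; P3→Z gives 5>0]
(A,S,Z): not NE [P1→C gives 9>0; P2→R gives 8>1]
(B,P,X): NE
(B,P,Y): not NE [P2→S gives 6>5; P3→X gives 9>6]
(B,P,Z): not NE [P1→C gives 8>7; P3→X gives 9>8]
(B,Q,X): not NE [P2→P gives 11>9; P3→Z gives 9>0]
(B,Q,Y): not NE [P1→C gives 5>0; P2→S gives 6>4; P3→Z gives 9>1]
(B,Q,Z): not NE [P2→P gives 8>1]
(B,R,X): not NE [P1→A gives 9>5; P2→P gives 11>3; P3→Z gives 4>0]
(B,R,Y): not NE [P1→C gives 6>0]
(B,R,Z): not NE [P1→C gives 8>5; P2→P gives 8>6]
(B,S,X): not NE [P1→A gives 9>7; P2→P gives 11>9; P3→Y gives 8>3]
(B,S,Y): not NE [P1→C gives 7>3]
(B,S,Z): not NE [P1→C gives 9>1; P2→P gives 8>2; P3→Y gives 8>2]
(C,P,X): not NE [P1→B gives 8>7; P2→S gives 9>8]
(C,P,Y): not NE [P2→R gives 8>4; P3→X gives 9>5]
(C,P,Z): not NE [P2→R gives 8>5; P3→X gives 9>6]
(C,Q,X): not NE [P1→B gives 10>3; P2→S gives 9>2; P3→Z gives 9>8]
(C,Q,Y): not NE [P3→Z gives 9>2]
(C,Q,Z): not NE [P1→B gives 9>6; P2→R gives 8>4]
(C,R,X): not NE [P1→A gives 9>2; P2→S gives 9>3]
(C,R,Y): not NE [P3→X gives 9>7]
(C,R,Z): not NE [P3→X gives 9>8]
(C,S,X): not NE [P1→A gives 9>0; P3→Y gives 3>0]
(C,S,Y): not NE [P2→R gives 8>6]
(C,S,Z): not NE [P2→R gives 8>5; P3→Y gives 3>0]

PSNE = {(A,R,Y), (B,P,X)}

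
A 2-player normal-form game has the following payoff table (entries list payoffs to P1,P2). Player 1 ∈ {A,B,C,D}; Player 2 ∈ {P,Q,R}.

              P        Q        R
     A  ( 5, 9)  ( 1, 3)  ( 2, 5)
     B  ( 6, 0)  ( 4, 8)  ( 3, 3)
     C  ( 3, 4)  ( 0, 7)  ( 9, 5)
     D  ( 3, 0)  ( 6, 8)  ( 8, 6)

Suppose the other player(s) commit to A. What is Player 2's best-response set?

u_2(P vs A) = 9
u_2(Q vs A) = 3
u_2(R vs A) = 5
max payoff 9 at {P}

BR_2 = {P}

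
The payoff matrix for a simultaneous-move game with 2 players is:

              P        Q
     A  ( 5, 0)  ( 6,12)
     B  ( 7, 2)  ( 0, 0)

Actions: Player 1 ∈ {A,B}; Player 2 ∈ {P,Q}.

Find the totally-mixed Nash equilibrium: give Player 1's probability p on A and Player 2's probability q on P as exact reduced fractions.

(p,q) = (1/7, 3/4)

P1 indiff ⇒ q·5+(1-q)·6 = q·7+(1-q)·0 ⇒ q(-2) = (1-q)(-6) ⇒ q = 3/4
P2 indiff ⇒ p·0+(1-p)·2 = p·12+(1-p)·0 ⇒ p(-12) = (1-p)(-2) ⇒ p = 1/7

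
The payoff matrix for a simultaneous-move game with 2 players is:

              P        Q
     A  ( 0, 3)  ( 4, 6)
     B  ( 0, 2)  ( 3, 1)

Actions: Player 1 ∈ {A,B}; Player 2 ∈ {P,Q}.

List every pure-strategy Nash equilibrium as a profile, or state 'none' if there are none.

(A,P): not NE [P2→Q gives 6>3]
(A,Q): NE
(B,P): NE
(B,Q): not NE [P1→A gives 4>3; P2→P gives 2>1]

Nash profiles: (A,Q), (B,P)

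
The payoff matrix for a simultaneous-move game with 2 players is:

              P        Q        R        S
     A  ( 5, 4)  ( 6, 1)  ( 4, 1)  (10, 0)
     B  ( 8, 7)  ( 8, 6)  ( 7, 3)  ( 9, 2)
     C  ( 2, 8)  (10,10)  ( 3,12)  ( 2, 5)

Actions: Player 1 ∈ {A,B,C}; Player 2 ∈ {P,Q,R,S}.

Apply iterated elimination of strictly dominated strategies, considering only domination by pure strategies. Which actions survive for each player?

P2 drop S (P beats it: A:4>0 B:7>2 C:8>5)
P1 drop A (B beats it: P:8>5 Q:8>6 R:7>4)
P1→{B,C} P2→{P,Q,R}

Survivors P1:{B,C} P2:{P,Q,R}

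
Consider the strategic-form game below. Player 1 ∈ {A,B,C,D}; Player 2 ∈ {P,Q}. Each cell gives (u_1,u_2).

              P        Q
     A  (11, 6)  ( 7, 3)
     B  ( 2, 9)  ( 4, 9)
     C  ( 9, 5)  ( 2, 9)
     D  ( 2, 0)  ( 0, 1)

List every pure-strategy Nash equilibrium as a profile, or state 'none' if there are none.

(A,P): NE
(A,Q): not NE [P2→P gives 6>3]
(B,P): not NE [P1→A gives 11>2]
(B,Q): not NE [P1→A gives 7>4]
(C,P): not NE [P1→A gives 11>9; P2→Q gives 9>5]
(C,Q): not NE [P1→A gives 7>2]
(D,P): not NE [P1→A gives 11>2; P2→Q gives 1>0]
(D,Q): not NE [P1→A gives 7>0]

Nash profiles: (A,P)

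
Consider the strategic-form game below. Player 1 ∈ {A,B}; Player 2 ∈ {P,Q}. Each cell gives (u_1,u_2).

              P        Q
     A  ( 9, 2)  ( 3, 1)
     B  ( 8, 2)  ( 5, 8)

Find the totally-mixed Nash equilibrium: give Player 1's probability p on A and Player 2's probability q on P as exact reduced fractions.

P1 indiff ⇒ q·9+(1-q)·3 = q·8+(1-q)·5 ⇒ q(1) = (1-q)(2) ⇒ q = 2/3
P2 indiff ⇒ p·2+(1-p)·2 = p·1+(1-p)·8 ⇒ p(1) = (1-p)(6) ⇒ p = 6/7

p=6/7, q=2/3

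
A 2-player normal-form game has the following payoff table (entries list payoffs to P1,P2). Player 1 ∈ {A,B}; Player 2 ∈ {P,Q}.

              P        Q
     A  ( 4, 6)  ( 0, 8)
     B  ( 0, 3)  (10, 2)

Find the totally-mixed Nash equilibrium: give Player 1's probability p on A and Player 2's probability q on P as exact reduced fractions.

(p,q) = (1/3, 5/7)

P1 indiff ⇒ q·4+(1-q)·0 = q·0+(1-q)·10 ⇒ q(4) = (1-q)(10) ⇒ q = 5/7
P2 indiff ⇒ p·6+(1-p)·3 = p·8+(1-p)·2 ⇒ p(-2) = (1-p)(-1) ⇒ p = 1/3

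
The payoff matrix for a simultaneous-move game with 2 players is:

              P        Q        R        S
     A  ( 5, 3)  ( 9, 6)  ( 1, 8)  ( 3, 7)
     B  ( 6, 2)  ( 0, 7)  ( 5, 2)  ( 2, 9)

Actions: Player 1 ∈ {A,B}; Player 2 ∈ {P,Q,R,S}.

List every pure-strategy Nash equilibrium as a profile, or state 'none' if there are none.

Equilibria: none

(A,P): not NE [P1→B gives 6>5; P2→R gives 8>3]
(A,Q): not NE [P2→R gives 8>6]
(A,R): not NE [P1→B gives 5>1]
(A,S): not NE [P2→R gives 8>7]
(B,P): not NE [P2→S gives 9>2]
(B,Q): not NE [P1→A gives 9>0; P2→S gives 9>7]
(B,R): not NE [P2→S gives 9>2]
(B,S): not NE [P1→A gives 3>2]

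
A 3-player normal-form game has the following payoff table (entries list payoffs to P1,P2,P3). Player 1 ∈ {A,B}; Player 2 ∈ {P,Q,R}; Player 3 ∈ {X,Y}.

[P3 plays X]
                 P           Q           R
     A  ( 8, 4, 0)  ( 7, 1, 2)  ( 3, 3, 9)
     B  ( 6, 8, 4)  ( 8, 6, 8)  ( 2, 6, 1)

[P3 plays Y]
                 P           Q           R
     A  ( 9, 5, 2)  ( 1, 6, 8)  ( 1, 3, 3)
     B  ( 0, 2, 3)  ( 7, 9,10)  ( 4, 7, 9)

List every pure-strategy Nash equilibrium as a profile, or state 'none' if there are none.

(A,P,X): not NE [P3→Y gives 2>0]
(A,P,Y): not NE [P2→Q gives 6>5]
(A,Q,X): not NE [P1→B gives 8>7; P2→P gives 4>1; P3→Y gives 8>2]
(A,Q,Y): not NE [P1→B gives 7>1]
(A,R,X): not NE [P2→P gives 4>3]
(A,R,Y): not NE [P1→B gives 4>1; P2→Q gives 6>3; P3→X gives 9>3]
(B,P,X): not NE [P1→A gives 8>6]
(B,P,Y): not NE [P1→A gives 9>0; P2→Q gives 9>2; P3→X gives 4>3]
(B,Q,X): not NE [P2→P gives 8>6; P3→Y gives 10>8]
(B,Q,Y): NE
(B,R,X): not NE [P1→A gives 3>2; P2→P gives 8>6; P3→Y gives 9>1]
(B,R,Y): not NE [P2→Q gives 9>7]

PSNE = {(B,Q,Y)}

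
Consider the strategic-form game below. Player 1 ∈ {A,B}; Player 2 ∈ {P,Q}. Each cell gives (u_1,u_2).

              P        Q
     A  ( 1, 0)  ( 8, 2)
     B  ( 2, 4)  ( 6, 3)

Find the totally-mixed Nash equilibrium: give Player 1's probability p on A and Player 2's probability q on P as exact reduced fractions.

P1 indiff ⇒ q·1+(1-q)·8 = q·2+(1-q)·6 ⇒ q(-1) = (1-q)(-2) ⇒ q = 2/3
P2 indiff ⇒ p·0+(1-p)·4 = p·2+(1-p)·3 ⇒ p(-2) = (1-p)(-1) ⇒ p = 1/3

(p,q) = (1/3, 2/3)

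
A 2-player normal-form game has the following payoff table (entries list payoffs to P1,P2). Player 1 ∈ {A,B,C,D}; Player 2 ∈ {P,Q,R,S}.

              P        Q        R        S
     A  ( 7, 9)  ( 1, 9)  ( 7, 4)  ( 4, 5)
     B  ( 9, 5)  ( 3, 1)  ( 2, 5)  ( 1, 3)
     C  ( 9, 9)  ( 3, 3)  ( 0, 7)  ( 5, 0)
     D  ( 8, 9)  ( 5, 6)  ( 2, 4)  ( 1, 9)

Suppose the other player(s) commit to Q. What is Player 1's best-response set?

u_1(A vs Q) = 1
u_1(B vs Q) = 3
u_1(C vs Q) = 3
u_1(D vs Q) = 5
max payoff 5 at {D}

BR_1 = {D}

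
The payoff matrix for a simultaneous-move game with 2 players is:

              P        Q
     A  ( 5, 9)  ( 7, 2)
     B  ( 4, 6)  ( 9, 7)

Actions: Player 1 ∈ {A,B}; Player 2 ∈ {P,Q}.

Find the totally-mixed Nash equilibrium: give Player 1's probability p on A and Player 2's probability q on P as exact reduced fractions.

p=1/8, q=2/3

P1 indiff ⇒ q·5+(1-q)·7 = q·4+(1-q)·9 ⇒ q(1) = (1-q)(2) ⇒ q = 2/3
P2 indiff ⇒ p·9+(1-p)·6 = p·2+(1-p)·7 ⇒ p(7) = (1-p)(1) ⇒ p = 1/8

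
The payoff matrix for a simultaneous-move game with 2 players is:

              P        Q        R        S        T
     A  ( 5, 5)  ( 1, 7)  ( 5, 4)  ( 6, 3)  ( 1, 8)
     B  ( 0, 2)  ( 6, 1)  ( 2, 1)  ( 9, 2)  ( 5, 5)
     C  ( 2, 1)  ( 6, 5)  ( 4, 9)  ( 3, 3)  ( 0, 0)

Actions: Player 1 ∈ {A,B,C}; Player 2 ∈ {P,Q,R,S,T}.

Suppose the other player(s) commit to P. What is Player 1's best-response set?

argmax u_1 = {A}

u_1(A vs P) = 5
u_1(B vs P) = 0
u_1(C vs P) = 2
max payoff 5 at {A}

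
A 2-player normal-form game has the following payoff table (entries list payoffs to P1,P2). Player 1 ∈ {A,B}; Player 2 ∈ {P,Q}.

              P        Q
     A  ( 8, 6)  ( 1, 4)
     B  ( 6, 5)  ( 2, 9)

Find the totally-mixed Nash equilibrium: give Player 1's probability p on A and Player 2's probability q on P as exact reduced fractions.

P1 indiff ⇒ q·8+(1-q)·1 = q·6+(1-q)·2 ⇒ q(2) = (1-q)(1) ⇒ q = 1/3
P2 indiff ⇒ p·6+(1-p)·5 = p·4+(1-p)·9 ⇒ p(2) = (1-p)(4) ⇒ p = 2/3

(p,q) = (2/3, 1/3)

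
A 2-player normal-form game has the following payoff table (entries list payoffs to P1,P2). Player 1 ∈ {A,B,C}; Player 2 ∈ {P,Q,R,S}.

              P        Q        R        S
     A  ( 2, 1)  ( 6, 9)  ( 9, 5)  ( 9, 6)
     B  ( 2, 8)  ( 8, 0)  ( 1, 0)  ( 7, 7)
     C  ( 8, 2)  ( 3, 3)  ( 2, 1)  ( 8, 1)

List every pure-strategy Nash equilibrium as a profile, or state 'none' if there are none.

(A,P): not NE [P1→C gives 8>2; P2→Q gives 9>1]
(A,Q): not NE [P1→B gives 8>6]
(A,R): not NE [P2→Q gives 9>5]
(A,S): not NE [P2→Q gives 9>6]
(B,P): not NE [P1→C gives 8>2]
(B,Q): not NE [P2→P gives 8>0]
(B,R): not NE [P1→A gives 9>1; P2→P gives 8>0]
(B,S): not NE [P1→A gives 9>7; P2→P gives 8>7]
(C,P): not NE [P2→Q gives 3>2]
(C,Q): not NE [P1→B gives 8>3]
(C,R): not NE [P1→A gives 9>2; P2→Q gives 3>1]
(C,S): not NE [P1→A gives 9>8; P2→Q gives 3>1]

No pure NE.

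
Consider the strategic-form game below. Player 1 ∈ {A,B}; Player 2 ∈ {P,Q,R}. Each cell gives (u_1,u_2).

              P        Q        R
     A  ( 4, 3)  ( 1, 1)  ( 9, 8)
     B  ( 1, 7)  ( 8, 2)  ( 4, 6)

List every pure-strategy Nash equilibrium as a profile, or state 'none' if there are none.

NE set: (A,R)

(A,P): not NE [P2→R gives 8>3]
(A,Q): not NE [P1→B gives 8>1; P2→R gives 8>1]
(A,R): NE
(B,P): not NE [P1→A gives 4>1]
(B,Q): not NE [P2→P gives 7>2]
(B,R): not NE [P1→A gives 9>4; P2→P gives 7>6]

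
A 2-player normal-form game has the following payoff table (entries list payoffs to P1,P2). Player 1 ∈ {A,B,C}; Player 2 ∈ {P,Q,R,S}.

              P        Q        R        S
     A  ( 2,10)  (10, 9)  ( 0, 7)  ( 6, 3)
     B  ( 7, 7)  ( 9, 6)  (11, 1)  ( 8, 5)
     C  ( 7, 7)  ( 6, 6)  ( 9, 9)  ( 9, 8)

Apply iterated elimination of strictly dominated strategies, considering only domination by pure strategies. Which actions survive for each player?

Survivors P1:{B,C} P2:{P,R,S}

P2 drop Q (P beats it: A:10>9 B:7>6 C:7>6)
P1 drop A (B beats it: P:7>2 R:11>0 S:8>6)
P1→{B,C} P2→{P,R,S}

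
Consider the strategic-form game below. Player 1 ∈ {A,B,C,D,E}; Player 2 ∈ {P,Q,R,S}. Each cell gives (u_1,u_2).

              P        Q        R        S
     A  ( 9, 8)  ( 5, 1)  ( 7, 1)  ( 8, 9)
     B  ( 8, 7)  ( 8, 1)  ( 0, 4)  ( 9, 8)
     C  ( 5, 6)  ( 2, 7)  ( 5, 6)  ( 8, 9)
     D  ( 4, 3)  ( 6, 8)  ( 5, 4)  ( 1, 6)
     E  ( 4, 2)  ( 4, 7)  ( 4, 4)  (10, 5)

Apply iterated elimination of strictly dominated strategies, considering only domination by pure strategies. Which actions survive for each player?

Remaining: P1:{B,E} P2:{Q,S}

P2 drop P (S beats it: A:9>8 B:8>7 C:9>6 D:6>3 E:5>2)
P2 drop R (S beats it: A:9>1 B:8>4 C:9>6 D:6>4 E:5>4)
P1 drop A (B beats it: Q:8>5 S:9>8)
P1 drop C (B beats it: Q:8>2 S:9>8)
P1 drop D (B beats it: Q:8>6 S:9>1)
P1→{B,E} P2→{Q,S}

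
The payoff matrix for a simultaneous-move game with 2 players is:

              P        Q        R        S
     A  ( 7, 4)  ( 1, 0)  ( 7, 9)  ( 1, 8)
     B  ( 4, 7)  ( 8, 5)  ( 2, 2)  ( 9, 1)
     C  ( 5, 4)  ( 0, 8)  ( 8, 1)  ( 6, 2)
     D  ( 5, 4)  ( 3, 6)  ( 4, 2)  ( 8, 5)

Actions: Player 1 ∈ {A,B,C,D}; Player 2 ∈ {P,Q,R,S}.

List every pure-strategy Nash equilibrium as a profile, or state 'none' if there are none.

PSNE: ∅

(A,P): not NE [P2→R gives 9>4]
(A,Q): not NE [P1→B gives 8>1; P2→R gives 9>0]
(A,R): not NE [P1→C gives 8>7]
(A,S): not NE [P1→B gives 9>1; P2→R gives 9>8]
(B,P): not NE [P1→A gives 7>4]
(B,Q): not NE [P2→P gives 7>5]
(B,R): not NE [P1→C gives 8>2; P2→P gives 7>2]
(B,S): not NE [P2→P gives 7>1]
(C,P): not NE [P1→A gives 7>5; P2→Q gives 8>4]
(C,Q): not NE [P1→B gives 8>0]
(C,R): not NE [P2→Q gives 8>1]
(C,S): not NE [P1→B gives 9>6; P2→Q gives 8>2]
(D,P): not NE [P1→A gives 7>5; P2→Q gives 6>4]
(D,Q): not NE [P1→B gives 8>3]
(D,R): not NE [P1→C gives 8>4; P2→Q gives 6>2]
(D,S): not NE [P1→B gives 9>8; P2→Q gives 6>5]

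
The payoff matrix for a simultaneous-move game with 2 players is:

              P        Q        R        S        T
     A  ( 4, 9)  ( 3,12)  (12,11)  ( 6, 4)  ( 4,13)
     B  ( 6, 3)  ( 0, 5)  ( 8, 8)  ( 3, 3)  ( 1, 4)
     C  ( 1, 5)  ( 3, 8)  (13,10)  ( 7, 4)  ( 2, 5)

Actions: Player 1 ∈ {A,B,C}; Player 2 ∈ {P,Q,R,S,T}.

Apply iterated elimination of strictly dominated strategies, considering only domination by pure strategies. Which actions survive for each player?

Survivors P1:{A,C} P2:{Q,R,T}

P2 drop P (Q beats it: A:12>9 B:5>3 C:8>5)
P1 drop B (A beats it: Q:3>0 R:12>8 S:6>3 T:4>1)
P2 drop S (Q beats it: A:12>4 C:8>4)
P1→{A,C} P2→{Q,R,T}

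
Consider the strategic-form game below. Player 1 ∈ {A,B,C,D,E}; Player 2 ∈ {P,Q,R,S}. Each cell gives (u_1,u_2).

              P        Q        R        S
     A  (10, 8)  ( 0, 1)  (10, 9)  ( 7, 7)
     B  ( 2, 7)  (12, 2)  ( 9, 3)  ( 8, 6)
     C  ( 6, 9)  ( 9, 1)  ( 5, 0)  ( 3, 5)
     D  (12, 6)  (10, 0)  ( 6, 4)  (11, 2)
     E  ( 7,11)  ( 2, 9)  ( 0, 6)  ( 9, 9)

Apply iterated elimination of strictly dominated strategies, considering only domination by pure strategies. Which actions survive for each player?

P1 drop C (D beats it: P:12>6 Q:10>9 R:6>5 S:11>3)
P1 drop E (D beats it: P:12>7 Q:10>2 R:6>0 S:11>9)
P2 drop Q (P beats it: A:8>1 B:7>2 D:6>0)
P2 drop S (P beats it: A:8>7 B:7>6 D:6>2)
P1 drop B (A beats it: P:10>2 R:10>9)
P1→{A,D} P2→{P,R}

IESDS → P1:{A,D} P2:{P,R}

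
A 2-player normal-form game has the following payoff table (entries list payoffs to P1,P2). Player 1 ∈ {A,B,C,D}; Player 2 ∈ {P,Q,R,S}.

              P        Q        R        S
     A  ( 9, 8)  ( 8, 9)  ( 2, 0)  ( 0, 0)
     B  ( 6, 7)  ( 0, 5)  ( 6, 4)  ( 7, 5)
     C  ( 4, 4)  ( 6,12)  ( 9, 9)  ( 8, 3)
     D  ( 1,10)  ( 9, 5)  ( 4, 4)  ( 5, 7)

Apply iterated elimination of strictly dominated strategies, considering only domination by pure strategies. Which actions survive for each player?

P2 drop R (Q beats it: A:9>0 B:5>4 C:12>9 D:5>4)
P2 drop S (P beats it: A:8>0 B:7>5 C:4>3 D:10>7)
P1 drop B (A beats it: P:9>6 Q:8>0)
P1 drop C (A beats it: P:9>4 Q:8>6)
P1→{A,D} P2→{P,Q}

Remaining: P1:{A,D} P2:{P,Q}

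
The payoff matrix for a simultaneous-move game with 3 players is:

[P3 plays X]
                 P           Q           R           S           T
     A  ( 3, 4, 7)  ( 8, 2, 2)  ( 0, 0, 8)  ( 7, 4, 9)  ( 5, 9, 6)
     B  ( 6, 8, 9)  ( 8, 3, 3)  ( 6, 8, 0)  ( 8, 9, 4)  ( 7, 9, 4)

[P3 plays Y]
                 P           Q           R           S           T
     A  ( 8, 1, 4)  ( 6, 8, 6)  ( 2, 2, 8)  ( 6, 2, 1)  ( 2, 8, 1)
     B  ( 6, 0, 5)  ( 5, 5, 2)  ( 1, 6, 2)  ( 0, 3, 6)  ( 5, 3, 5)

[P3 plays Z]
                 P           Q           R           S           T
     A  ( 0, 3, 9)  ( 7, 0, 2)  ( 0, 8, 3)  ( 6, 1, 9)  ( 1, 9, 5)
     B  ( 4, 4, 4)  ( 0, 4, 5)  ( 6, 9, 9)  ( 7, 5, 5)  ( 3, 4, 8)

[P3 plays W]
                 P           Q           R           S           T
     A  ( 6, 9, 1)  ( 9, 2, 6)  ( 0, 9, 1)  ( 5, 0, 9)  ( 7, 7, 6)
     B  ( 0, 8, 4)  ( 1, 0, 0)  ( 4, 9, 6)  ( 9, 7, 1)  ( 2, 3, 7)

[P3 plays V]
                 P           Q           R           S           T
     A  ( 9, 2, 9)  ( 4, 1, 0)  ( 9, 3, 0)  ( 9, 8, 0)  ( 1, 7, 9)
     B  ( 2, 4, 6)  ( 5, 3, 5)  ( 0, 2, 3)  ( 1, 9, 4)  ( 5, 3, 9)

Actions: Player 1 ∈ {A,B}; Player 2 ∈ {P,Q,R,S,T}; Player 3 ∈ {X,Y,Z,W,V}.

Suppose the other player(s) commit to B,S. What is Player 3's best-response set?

u_3(X vs B,S) = 4
u_3(Y vs B,S) = 6
u_3(Z vs B,S) = 5
u_3(W vs B,S) = 1
u_3(V vs B,S) = 4
max payoff 6 at {Y}

BR_3 = {Y}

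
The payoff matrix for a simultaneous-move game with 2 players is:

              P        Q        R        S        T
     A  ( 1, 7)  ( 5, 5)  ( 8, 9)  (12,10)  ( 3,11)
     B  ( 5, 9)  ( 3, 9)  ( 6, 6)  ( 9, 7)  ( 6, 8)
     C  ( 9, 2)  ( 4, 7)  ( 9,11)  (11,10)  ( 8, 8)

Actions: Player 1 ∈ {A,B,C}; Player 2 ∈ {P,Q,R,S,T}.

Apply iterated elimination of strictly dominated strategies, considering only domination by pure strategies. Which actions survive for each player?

Remaining: P1:{A,C} P2:{R,S,T}

P1 drop B (C beats it: P:9>5 Q:4>3 R:9>6 S:11>9 T:8>6)
P2 drop P (R beats it: A:9>7 C:11>2)
P2 drop Q (R beats it: A:9>5 C:11>7)
P1→{A,C} P2→{R,S,T}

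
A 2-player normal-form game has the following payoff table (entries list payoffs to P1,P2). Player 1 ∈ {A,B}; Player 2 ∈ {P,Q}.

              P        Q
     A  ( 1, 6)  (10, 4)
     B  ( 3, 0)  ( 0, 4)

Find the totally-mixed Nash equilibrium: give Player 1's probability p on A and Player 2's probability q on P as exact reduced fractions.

P1 indiff ⇒ q·1+(1-q)·10 = q·3+(1-q)·0 ⇒ q(-2) = (1-q)(-10) ⇒ q = 5/6
P2 indiff ⇒ p·6+(1-p)·0 = p·4+(1-p)·4 ⇒ p(2) = (1-p)(4) ⇒ p = 2/3

P1 mixes 2/3 on A; P2 mixes 5/6 on P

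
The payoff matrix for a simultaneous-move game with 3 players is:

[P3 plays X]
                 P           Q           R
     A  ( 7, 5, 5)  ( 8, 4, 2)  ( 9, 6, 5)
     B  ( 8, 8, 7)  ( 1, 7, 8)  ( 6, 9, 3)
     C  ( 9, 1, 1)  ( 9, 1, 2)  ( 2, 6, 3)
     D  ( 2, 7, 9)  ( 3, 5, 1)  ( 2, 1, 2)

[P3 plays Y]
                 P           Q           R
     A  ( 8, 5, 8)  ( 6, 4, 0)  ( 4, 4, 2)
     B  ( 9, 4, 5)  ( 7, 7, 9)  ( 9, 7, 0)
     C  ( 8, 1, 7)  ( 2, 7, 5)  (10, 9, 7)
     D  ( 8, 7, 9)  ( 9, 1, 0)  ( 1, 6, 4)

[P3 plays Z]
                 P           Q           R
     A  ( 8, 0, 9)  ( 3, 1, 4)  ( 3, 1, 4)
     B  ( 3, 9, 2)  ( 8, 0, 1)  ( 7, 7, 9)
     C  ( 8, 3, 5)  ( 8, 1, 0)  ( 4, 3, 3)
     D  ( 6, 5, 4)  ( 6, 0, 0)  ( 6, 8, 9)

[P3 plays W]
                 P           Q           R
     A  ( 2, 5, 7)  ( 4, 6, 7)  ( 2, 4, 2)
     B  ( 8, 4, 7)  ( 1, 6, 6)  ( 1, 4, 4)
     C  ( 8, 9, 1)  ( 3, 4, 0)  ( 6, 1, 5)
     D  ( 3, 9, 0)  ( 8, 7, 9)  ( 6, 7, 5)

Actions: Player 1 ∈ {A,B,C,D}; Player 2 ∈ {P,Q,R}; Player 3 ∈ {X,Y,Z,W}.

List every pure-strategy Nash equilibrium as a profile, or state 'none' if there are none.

PSNE = {(A,R,X), (C,R,Y)}

(A,P,X): not NE [P1→C gives 9>7; P2→R gives 6>5; P3→Z gives 9>5]
(A,P,Y): not NE [P1→B gives 9>8; P3→Z gives 9>8]
(A,P,Z): not NE [P2→R gives 1>0]
(A,P,W): not NE [P1→C gives 8>2; P2→Q gives 6>5; P3→Z gives 9>7]
(A,Q,X): not NE [P1→C gives 9>8; P2→R gives 6>4; P3→W gives 7>2]
(A,Q,Y): not NE [P1→D gives 9>6; P2→P gives 5>4; P3→W gives 7>0]
(A,Q,Z): not NE [P1→C gives 8>3; P3→W gives 7>4]
(A,Q,W): not NE [P1→D gives 8>4]
(A,R,X): NE
(A,R,Y): not NE [P1→C gives 10>4; P2→P gives 5>4; P3→X gives 5>2]
(A,R,Z): not NE [P1→B gives 7>3; P3→X gives 5>4]
(A,R,W): not NE [P1→D gives 6>2; P2→Q gives 6>4; P3→X gives 5>2]
(B,P,X): not NE [P1→C gives 9>8; P2→R gives 9>8]
(B,P,Y): not NE [P2→R gives 7>4; P3→W gives 7>5]
(B,P,Z): not NE [P1→C gives 8>3; P3→W gives 7>2]
(B,P,W): not NE [P2→Q gives 6>4]
(B,Q,X): not NE [P1→C gives 9>1; P2→R gives 9>7; P3→Y gives 9>8]
(B,Q,Y): not NE [P1→D gives 9>7]
(B,Q,Z): not NE [P2→P gives 9>0; P3→Y gives 9>1]
(B,Q,W): not NE [P1→D gives 8>1; P3→Y gives 9>6]
(B,R,X): not NE [P1→A gives 9>6; P3→Z gives 9>3]
(B,R,Y): not NE [P1→C gives 10>9; P3→Z gives 9>0]
(B,R,Z): not NE [P2→P gives 9>7]
(B,R,W): not NE [P1→D gives 6>1; P2→Q gives 6>4; P3→Z gives 9>4]
(C,P,X): not NE [P2→R gives 6>1; P3→Y gives 7>1]
(C,P,Y): not NE [P1→B gives 9>8; P2→R gives 9>1]
(C,P,Z): not NE [P3→Y gives 7>5]
(C,P,W): not NE [P3→Y gives 7>1]
(C,Q,X): not NE [P2→R gives 6>1; P3→Y gives 5>2]
(C,Q,Y): not NE [P1→D gives 9>2; P2→R gives 9>7]
(C,Q,Z): not NE [P2→R gives 3>1; P3→Y gives 5>0]
(C,Q,W): not NE [P1→D gives 8>3; P2→P gives 9>4; P3→Y gives 5>0]
(C,R,X): not NE [P1→A gives 9>2; P3→Y gives 7>3]
(C,R,Y): NE
(C,R,Z): not NE [P1→B gives 7>4; P3→Y gives 7>3]
(C,R,W): not NE [P2→P gives 9>1; P3→Y gives 7>5]
(D,P,X): not NE [P1→C gives 9>2]
(D,P,Y): not NE [P1→B gives 9>8]
(D,P,Z): not NE [P1→C gives 8>6; P2→R gives 8>5; P3→Y gives 9>4]
(D,P,W): not NE [P1→C gives 8>3; P3→Y gives 9>0]
(D,Q,X): not NE [P1→C gives 9>3; P2→P gives 7>5; P3→W gives 9>1]
(D,Q,Y): not NE [P2→P gives 7>1; P3→W gives 9>0]
(D,Q,Z): not NE [P1→C gives 8>6; P2→R gives 8>0; P3→W gives 9>0]
(D,Q,W): not NE [P2→P gives 9>7]
(D,R,X): not NE [P1→A gives 9>2; P2→P gives 7>1; P3→Z gives 9>2]
(D,R,Y): not NE [P1→C gives 10>1; P2→P gives 7>6; P3→Z gives 9>4]
(D,R,Z): not NE [P1→B gives 7>6]
(D,R,W): not NE [P2→P gives 9>7; P3→Z gives 9>5]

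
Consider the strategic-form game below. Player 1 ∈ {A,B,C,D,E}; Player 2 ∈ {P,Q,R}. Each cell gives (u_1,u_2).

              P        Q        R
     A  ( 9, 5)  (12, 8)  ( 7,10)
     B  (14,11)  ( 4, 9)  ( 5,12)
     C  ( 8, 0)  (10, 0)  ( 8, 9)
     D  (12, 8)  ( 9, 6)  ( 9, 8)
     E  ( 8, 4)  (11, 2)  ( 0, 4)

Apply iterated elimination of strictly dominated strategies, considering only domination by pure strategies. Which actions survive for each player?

Survivors P1:{B,D} P2:{P,R}

P1 drop E (A beats it: P:9>8 Q:12>11 R:7>0)
P2 drop Q (R beats it: A:10>8 B:12>9 C:9>0 D:8>6)
P1 drop A (D beats it: P:12>9 R:9>7)
P1 drop C (D beats it: P:12>8 R:9>8)
P1→{B,D} P2→{P,R}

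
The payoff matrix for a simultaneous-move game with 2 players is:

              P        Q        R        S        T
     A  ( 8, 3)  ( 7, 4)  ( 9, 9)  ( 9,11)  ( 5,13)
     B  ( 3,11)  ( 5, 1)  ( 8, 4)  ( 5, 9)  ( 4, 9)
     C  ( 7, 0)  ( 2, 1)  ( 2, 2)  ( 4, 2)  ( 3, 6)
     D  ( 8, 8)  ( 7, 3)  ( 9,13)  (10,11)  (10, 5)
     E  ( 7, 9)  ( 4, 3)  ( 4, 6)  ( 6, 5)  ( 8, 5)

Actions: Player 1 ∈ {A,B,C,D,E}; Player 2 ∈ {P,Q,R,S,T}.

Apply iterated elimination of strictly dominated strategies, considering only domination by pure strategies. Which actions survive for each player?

P1 drop B (A beats it: P:8>3 Q:7>5 R:9>8 S:9>5 T:5>4)
P1 drop C (A beats it: P:8>7 Q:7>2 R:9>2 S:9>4 T:5>3)
P1 drop E (D beats it: P:8>7 Q:7>4 R:9>4 S:10>6 T:10>8)
P2 drop P (R beats it: A:9>3 D:13>8)
P2 drop Q (R beats it: A:9>4 D:13>3)
P1→{A,D} P2→{R,S,T}

Survivors P1:{A,D} P2:{R,S,T}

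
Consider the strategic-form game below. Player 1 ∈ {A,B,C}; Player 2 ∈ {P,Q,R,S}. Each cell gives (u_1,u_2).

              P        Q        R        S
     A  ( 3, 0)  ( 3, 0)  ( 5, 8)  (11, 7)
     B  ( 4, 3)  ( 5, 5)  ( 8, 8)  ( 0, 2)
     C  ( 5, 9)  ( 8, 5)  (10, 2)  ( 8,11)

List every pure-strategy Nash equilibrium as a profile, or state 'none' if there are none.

(A,P): not NE [P1→C gives 5>3; P2→R gives 8>0]
(A,Q): not NE [P1→C gives 8>3; P2→R gives 8>0]
(A,R): not NE [P1→C gives 10>5]
(A,S): not NE [P2→R gives 8>7]
(B,P): not NE [P1→C gives 5>4; P2→R gives 8>3]
(B,Q): not NE [P1→C gives 8>5; P2→R gives 8>5]
(B,R): not NE [P1→C gives 10>8]
(B,S): not NE [P1→A gives 11>0; P2→R gives 8>2]
(C,P): not NE [P2→S gives 11>9]
(C,Q): not NE [P2→S gives 11>5]
(C,R): not NE [P2→S gives 11>2]
(C,S): not NE [P1→A gives 11>8]

Equilibria: none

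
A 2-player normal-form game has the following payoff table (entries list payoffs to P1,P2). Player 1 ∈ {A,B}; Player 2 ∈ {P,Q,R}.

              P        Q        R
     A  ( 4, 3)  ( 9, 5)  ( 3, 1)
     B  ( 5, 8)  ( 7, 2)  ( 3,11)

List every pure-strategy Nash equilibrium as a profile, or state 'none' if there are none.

PSNE = {(A,Q), (B,R)}

(A,P): not NE [P1→B gives 5>4; P2→Q gives 5>3]
(A,Q): NE
(A,R): not NE [P2→Q gives 5>1]
(B,P): not NE [P2→R gives 11>8]
(B,Q): not NE [P1→A gives 9>7; P2→R gives 11>2]
(B,R): NE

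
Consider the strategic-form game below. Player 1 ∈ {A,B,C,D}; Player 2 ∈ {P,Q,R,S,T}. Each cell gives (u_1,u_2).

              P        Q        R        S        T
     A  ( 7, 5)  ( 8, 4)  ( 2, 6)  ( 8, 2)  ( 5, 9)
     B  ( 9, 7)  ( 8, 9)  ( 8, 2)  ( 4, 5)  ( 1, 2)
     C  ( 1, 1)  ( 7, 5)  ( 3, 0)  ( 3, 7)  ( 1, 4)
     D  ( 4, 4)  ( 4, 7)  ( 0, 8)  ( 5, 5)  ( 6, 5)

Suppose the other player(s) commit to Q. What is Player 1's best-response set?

u_1(A vs Q) = 8
u_1(B vs Q) = 8
u_1(C vs Q) = 7
u_1(D vs Q) = 4
max payoff 8 at {A,B}

BR_1 = {A,B}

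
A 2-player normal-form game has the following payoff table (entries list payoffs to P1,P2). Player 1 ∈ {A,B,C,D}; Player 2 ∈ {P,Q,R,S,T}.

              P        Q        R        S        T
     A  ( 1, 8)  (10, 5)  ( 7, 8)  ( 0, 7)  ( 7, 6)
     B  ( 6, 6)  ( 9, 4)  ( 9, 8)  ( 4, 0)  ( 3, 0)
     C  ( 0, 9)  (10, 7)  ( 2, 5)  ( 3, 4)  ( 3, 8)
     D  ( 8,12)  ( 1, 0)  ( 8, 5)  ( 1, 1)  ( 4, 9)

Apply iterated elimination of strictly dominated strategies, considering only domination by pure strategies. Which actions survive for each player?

P2 drop Q (P beats it: A:8>5 B:6>4 C:9>7 D:12>0)
P2 drop S (P beats it: A:8>7 B:6>0 C:9>4 D:12>1)
P1 drop C (A beats it: P:1>0 R:7>2 T:7>3)
P2 drop T (P beats it: A:8>6 B:6>0 D:12>9)
P1 drop A (B beats it: P:6>1 R:9>7)
P1→{B,D} P2→{P,R}

IESDS → P1:{B,D} P2:{P,R}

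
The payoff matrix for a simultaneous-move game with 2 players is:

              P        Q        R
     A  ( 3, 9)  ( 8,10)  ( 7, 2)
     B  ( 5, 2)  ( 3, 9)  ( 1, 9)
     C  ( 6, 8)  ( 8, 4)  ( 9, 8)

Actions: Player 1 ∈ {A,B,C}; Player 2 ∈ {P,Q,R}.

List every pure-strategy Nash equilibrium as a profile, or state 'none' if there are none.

(A,P): not NE [P1→C gives 6>3; P2→Q gives 10>9]
(A,Q): NE
(A,R): not NE [P1→C gives 9>7; P2→Q gives 10>2]
(B,P): not NE [P1→C gives 6>5; P2→R gives 9>2]
(B,Q): not NE [P1→C gives 8>3]
(B,R): not NE [P1→C gives 9>1]
(C,P): NE
(C,Q): not NE [P2→R gives 8>4]
(C,R): NE

PSNE = {(A,Q), (C,P), (C,R)}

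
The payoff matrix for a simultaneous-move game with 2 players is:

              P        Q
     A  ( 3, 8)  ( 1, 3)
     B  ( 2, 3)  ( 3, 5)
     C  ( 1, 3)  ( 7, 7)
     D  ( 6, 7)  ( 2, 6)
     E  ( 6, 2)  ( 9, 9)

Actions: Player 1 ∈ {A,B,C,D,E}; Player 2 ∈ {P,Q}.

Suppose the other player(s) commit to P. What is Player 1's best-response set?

u_1(A vs P) = 3
u_1(B vs P) = 2
u_1(C vs P) = 1
u_1(D vs P) = 6
u_1(E vs P) = 6
max payoff 6 at {D,E}

P1 best: {D,E}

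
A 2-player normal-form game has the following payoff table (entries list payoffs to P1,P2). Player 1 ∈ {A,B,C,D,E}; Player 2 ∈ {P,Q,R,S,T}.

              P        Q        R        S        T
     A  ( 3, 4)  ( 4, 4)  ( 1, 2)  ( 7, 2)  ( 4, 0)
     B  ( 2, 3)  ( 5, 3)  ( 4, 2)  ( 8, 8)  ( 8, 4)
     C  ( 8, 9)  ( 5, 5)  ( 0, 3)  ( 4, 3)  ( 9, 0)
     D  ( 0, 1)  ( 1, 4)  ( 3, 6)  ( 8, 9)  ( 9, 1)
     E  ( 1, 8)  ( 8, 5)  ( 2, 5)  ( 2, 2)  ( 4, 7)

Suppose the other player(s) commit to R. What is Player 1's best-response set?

P1 best: {B}

u_1(A vs R) = 1
u_1(B vs R) = 4
u_1(C vs R) = 0
u_1(D vs R) = 3
u_1(E vs R) = 2
max payoff 4 at {B}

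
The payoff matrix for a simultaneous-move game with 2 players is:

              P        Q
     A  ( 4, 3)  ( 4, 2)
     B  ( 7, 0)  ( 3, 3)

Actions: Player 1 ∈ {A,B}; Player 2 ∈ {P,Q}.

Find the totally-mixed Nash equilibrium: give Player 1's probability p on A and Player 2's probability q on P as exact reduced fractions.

P1 indiff ⇒ q·4+(1-q)·4 = q·7+(1-q)·3 ⇒ q(-3) = (1-q)(-1) ⇒ q = 1/4
P2 indiff ⇒ p·3+(1-p)·0 = p·2+(1-p)·3 ⇒ p(1) = (1-p)(3) ⇒ p = 3/4

P1 mixes 3/4 on A; P2 mixes 1/4 on P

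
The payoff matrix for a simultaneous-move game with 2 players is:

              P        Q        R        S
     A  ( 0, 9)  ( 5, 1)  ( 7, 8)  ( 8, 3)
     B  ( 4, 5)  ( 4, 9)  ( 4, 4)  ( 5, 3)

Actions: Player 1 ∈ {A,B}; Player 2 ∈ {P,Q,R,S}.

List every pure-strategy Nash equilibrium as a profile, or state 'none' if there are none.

No pure NE.

(A,P): not NE [P1→B gives 4>0]
(A,Q): not NE [P2→P gives 9>1]
(A,R): not NE [P2→P gives 9>8]
(A,S): not NE [P2→P gives 9>3]
(B,P): not NE [P2→Q gives 9>5]
(B,Q): not NE [P1→A gives 5>4]
(B,R): not NE [P1→A gives 7>4; P2→Q gives 9>4]
(B,S): not NE [P1→A gives 8>5; P2→Q gives 9>3]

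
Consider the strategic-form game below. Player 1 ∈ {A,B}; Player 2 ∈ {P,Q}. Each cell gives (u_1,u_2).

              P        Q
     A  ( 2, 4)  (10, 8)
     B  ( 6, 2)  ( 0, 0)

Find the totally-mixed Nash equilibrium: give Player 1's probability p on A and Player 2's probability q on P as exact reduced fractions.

P1 indiff ⇒ q·2+(1-q)·10 = q·6+(1-q)·0 ⇒ q(-4) = (1-q)(-10) ⇒ q = 5/7
P2 indiff ⇒ p·4+(1-p)·2 = p·8+(1-p)·0 ⇒ p(-4) = (1-p)(-2) ⇒ p = 1/3

p=1/3, q=5/7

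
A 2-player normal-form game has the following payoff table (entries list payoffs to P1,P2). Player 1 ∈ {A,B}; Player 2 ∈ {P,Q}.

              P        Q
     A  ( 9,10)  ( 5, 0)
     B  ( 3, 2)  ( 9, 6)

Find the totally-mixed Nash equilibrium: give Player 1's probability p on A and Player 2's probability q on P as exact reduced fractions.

P1 indiff ⇒ q·9+(1-q)·5 = q·3+(1-q)·9 ⇒ q(6) = (1-q)(4) ⇒ q = 2/5
P2 indiff ⇒ p·10+(1-p)·2 = p·0+(1-p)·6 ⇒ p(10) = (1-p)(4) ⇒ p = 2/7

(p,q) = (2/7, 2/5)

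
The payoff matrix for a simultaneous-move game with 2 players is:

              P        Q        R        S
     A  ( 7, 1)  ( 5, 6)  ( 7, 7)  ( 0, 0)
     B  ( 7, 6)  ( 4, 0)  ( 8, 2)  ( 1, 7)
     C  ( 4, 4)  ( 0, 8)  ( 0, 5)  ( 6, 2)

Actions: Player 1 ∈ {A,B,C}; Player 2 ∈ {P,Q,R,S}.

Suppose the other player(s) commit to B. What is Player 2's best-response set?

u_2(P vs B) = 6
u_2(Q vs B) = 0
u_2(R vs B) = 2
u_2(S vs B) = 7
max payoff 7 at {S}

BR_2 = {S}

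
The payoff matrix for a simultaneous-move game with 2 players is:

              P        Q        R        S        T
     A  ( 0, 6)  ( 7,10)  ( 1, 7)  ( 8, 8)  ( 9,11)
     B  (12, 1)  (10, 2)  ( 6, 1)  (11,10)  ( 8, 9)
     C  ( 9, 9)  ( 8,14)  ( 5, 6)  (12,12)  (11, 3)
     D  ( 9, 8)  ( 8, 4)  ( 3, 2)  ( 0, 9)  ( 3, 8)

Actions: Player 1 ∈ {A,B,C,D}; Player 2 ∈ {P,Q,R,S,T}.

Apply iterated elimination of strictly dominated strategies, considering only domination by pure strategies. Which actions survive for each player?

Survivors P1:{B,C} P2:{Q,S}

P1 drop A (C beats it: P:9>0 Q:8>7 R:5>1 S:12>8 T:11>9)
P1 drop D (B beats it: P:12>9 Q:10>8 R:6>3 S:11>0 T:8>3)
P2 drop P (Q beats it: B:2>1 C:14>9)
P2 drop R (Q beats it: B:2>1 C:14>6)
P2 drop T (S beats it: B:10>9 C:12>3)
P1→{B,C} P2→{Q,S}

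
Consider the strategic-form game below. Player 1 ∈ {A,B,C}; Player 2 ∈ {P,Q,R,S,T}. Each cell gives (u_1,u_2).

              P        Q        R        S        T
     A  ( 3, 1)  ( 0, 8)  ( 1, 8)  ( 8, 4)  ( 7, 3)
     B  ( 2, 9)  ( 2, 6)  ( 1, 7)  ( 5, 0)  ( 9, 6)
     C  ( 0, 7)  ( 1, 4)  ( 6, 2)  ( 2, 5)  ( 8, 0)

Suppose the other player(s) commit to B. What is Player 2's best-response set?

u_2(P vs B) = 9
u_2(Q vs B) = 6
u_2(R vs B) = 7
u_2(S vs B) = 0
u_2(T vs B) = 6
max payoff 9 at {P}

P2 best: {P}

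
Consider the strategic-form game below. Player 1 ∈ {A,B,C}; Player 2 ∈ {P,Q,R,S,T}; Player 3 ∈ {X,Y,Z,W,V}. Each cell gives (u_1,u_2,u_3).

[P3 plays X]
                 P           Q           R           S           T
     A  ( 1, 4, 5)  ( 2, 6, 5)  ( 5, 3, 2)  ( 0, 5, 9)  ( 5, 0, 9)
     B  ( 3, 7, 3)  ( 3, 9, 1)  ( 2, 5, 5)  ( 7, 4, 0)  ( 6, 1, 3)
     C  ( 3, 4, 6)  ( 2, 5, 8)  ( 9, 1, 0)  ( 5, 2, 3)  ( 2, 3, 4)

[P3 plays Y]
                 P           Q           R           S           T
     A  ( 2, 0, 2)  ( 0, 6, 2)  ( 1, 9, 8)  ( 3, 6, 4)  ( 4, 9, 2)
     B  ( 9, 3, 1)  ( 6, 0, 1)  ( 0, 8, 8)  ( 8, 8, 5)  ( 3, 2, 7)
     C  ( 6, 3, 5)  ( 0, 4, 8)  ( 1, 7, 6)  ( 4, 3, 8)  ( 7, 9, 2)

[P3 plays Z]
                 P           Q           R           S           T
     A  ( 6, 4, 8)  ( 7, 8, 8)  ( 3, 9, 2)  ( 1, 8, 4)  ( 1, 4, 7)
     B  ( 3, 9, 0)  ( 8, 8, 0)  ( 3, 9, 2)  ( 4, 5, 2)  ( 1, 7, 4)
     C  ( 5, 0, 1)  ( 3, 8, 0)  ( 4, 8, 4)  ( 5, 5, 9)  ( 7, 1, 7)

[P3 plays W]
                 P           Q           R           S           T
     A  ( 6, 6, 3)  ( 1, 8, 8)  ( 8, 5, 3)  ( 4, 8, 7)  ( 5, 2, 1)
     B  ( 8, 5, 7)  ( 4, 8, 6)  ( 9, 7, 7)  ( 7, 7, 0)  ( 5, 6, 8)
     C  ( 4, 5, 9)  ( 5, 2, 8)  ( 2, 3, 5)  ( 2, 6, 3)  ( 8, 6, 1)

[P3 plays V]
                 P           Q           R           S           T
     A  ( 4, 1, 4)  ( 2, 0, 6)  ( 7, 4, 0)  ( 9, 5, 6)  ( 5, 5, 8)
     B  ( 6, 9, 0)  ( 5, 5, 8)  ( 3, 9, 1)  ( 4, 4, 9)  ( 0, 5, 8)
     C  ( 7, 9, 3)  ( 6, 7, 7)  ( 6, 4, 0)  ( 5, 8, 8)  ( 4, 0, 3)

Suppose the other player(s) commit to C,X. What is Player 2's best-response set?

u_2(P vs C,X) = 4
u_2(Q vs C,X) = 5
u_2(R vs C,X) = 1
u_2(S vs C,X) = 2
u_2(T vs C,X) = 3
max payoff 5 at {Q}

argmax u_2 = {Q}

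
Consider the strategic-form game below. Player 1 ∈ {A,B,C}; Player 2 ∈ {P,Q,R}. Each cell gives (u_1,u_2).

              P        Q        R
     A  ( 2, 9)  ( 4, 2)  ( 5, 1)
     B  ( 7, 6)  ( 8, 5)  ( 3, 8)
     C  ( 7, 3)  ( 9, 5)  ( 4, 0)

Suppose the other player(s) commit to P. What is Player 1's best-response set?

u_1(A vs P) = 2
u_1(B vs P) = 7
u_1(C vs P) = 7
max payoff 7 at {B,C}

BR_1 = {B,C}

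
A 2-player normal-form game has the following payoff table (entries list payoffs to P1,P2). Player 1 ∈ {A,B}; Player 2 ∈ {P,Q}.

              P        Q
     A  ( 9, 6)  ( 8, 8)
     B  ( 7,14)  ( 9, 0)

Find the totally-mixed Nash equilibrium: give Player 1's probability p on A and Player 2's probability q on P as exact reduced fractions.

p=7/8, q=1/3

P1 indiff ⇒ q·9+(1-q)·8 = q·7+(1-q)·9 ⇒ q(2) = (1-q)(1) ⇒ q = 1/3
P2 indiff ⇒ p·6+(1-p)·14 = p·8+(1-p)·0 ⇒ p(-2) = (1-p)(-14) ⇒ p = 7/8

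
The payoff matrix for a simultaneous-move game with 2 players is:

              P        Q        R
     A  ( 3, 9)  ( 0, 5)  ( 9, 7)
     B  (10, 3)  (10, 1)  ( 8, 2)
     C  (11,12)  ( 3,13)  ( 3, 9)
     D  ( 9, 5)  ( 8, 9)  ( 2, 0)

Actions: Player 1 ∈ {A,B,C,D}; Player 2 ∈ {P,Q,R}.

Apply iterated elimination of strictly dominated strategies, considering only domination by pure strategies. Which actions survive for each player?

Remaining: P1:{B,C} P2:{P,Q}

P1 drop D (B beats it: P:10>9 Q:10>8 R:8>2)
P2 drop R (P beats it: A:9>7 B:3>2 C:12>9)
P1 drop A (B beats it: P:10>3 Q:10>0)
P1→{B,C} P2→{P,Q}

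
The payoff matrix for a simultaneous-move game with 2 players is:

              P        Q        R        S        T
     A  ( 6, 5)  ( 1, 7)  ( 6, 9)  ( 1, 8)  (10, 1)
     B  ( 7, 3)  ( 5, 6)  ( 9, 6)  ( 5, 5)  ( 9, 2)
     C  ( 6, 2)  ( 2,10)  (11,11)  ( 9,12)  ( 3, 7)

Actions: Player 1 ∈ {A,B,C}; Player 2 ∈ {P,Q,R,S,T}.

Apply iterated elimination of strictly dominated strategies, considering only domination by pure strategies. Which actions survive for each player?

P2 drop P (Q beats it: A:7>5 B:6>3 C:10>2)
P2 drop T (Q beats it: A:7>1 B:6>2 C:10>7)
P1 drop A (B beats it: Q:5>1 R:9>6 S:5>1)
P1→{B,C} P2→{Q,R,S}

IESDS → P1:{B,C} P2:{Q,R,S}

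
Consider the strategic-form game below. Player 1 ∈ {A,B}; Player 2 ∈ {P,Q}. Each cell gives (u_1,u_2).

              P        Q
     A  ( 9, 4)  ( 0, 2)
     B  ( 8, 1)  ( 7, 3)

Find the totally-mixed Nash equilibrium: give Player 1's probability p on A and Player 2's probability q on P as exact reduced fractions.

P1 mixes 1/2 on A; P2 mixes 7/8 on P

P1 indiff ⇒ q·9+(1-q)·0 = q·8+(1-q)·7 ⇒ q(1) = (1-q)(7) ⇒ q = 7/8
P2 indiff ⇒ p·4+(1-p)·1 = p·2+(1-p)·3 ⇒ p(2) = (1-p)(2) ⇒ p = 1/2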